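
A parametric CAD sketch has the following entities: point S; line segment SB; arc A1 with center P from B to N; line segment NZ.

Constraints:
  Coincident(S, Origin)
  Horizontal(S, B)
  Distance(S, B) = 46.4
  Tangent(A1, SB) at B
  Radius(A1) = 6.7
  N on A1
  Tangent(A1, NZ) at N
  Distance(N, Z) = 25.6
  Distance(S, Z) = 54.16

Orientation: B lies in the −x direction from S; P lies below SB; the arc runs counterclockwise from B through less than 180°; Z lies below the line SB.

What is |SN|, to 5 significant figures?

53.410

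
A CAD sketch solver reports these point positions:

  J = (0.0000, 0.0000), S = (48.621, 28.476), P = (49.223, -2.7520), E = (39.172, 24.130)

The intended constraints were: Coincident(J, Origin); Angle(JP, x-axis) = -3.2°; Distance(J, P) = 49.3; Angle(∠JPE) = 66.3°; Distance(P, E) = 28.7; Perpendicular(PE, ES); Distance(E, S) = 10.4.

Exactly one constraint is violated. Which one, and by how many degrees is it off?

Perpendicular(PE, ES) — off by 4.20°.

J = (0.00, 0.00) ✓; JP at -3.200° ✓; |JP| = 49.30 ✓; ∠JPE = 66.30° ✓; |PE| = 28.70 ✓; ∠(PE, ES) = 85.80° ✗; |ES| = 10.40 ✓.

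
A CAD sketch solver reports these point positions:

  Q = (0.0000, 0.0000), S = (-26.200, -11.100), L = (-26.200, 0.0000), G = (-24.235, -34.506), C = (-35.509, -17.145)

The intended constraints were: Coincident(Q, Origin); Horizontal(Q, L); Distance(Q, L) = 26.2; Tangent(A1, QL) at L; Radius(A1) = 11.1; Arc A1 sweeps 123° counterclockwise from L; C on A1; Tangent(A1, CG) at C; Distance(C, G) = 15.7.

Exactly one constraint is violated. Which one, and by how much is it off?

Distance(C, G) = 15.7 — off by 5.00.

Q = (0.00, 0.00) ✓; Q.y = 0.00, L.y = 0.00 ✓; |QL| = 26.20 ✓; ∠(SL, LQ) = 90.00° ✓; |SL| = 11.10 ✓; bearing(S→C) − bearing(S→L) = 123.0° ✓; |SC| = 11.10 ✓; ∠(SC, CG) = 90.00° ✓; |CG| = 20.70 ✗.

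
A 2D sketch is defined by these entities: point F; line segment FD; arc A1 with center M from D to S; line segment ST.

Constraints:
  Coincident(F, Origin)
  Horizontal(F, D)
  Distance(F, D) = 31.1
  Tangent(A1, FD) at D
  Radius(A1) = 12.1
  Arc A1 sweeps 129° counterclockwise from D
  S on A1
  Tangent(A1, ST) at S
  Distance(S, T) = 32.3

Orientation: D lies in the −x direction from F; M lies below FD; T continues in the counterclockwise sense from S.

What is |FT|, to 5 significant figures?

49.149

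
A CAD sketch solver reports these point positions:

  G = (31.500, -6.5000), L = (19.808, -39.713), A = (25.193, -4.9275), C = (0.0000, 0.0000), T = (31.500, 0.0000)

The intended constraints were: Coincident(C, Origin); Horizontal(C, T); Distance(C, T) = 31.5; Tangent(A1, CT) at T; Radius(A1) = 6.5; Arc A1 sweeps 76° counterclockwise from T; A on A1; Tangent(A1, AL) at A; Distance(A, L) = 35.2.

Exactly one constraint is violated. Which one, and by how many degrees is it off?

Tangent(A1, AL) at A — off by 5.20°.

C = (0.00, 0.00) ✓; C.y = 0.00, T.y = 0.00 ✓; |CT| = 31.50 ✓; ∠(GT, TC) = 90.00° ✓; |GT| = 6.500 ✓; bearing(G→A) − bearing(G→T) = 76.00° ✓; |GA| = 6.500 ✓; ∠(GA, AL) = 84.80° ✗; |AL| = 35.20 ✓.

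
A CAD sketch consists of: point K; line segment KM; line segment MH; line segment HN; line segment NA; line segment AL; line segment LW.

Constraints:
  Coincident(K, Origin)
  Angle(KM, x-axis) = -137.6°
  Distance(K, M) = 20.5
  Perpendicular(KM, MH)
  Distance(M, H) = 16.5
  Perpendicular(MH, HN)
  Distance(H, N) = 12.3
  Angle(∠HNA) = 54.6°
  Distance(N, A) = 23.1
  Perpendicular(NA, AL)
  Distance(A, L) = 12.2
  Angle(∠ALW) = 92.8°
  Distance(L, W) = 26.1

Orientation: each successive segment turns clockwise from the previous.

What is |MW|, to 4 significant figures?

26.90

The perpendicularity gives AL at right angles to NA, so AL runs at -173.0°; with |AL| = 12.2, L = (-26.48, -17.76). ∠ALW = 92.8° gives LW at 99.80° from the x-axis; with |LW| = 26.1, W = (-30.92, 7.960). Then |MW| = |W − M| = 26.90.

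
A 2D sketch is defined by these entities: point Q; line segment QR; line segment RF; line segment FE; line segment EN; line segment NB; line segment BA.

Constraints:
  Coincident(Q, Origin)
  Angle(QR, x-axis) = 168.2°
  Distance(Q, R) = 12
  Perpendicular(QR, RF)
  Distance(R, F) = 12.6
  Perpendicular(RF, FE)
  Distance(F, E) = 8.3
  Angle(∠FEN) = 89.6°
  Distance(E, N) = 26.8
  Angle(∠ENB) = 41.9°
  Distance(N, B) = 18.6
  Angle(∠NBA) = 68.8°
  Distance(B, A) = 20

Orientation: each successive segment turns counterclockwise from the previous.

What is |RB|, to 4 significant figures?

4.220

∠FEN = 89.6° gives EN at 78.60° from the x-axis; with |EN| = 26.8, N = (-0.9012, 14.69). ∠ENB = 41.9° gives NB at -143.3° from the x-axis; with |NB| = 18.6, B = (-15.81, 3.578). Then |RB| = |B − R| = 4.220.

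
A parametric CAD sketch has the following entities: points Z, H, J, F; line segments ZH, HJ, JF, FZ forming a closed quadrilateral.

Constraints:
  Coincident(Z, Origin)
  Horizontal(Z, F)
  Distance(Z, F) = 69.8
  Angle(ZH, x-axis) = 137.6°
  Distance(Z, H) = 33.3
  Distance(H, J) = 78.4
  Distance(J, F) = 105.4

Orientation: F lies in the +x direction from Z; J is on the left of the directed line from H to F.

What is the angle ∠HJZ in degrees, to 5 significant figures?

20.893°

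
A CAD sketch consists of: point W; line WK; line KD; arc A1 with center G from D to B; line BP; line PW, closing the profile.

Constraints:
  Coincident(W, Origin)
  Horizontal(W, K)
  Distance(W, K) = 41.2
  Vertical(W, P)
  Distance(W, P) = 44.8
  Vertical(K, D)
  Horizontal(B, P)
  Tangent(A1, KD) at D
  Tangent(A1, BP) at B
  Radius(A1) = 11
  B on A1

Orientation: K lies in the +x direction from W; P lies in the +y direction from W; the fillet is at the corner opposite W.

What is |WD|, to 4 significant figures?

53.29

W is at the origin; W and K share the same y with |WK| = 41.2 and K on the +x side, so K = (41.20, 0.000). W and P share the same x with |WP| = 44.8 and P on the +y side, so P = (0.000, 44.80). The virtual corner opposite W is at (41.20, 44.80). Tangency of A1 to KD means the radius GD is perpendicular to KD and A1 meets BP tangentially, so GB is at right angles to BP, with radius 11.0, so the center G sits 11.0 in from both sides at G = (30.20, 33.80). That places the tangent points at D = (41.20, 33.80) on KD and B = (30.20, 44.80) on BP. Then |WD| = |D − W| = 53.29.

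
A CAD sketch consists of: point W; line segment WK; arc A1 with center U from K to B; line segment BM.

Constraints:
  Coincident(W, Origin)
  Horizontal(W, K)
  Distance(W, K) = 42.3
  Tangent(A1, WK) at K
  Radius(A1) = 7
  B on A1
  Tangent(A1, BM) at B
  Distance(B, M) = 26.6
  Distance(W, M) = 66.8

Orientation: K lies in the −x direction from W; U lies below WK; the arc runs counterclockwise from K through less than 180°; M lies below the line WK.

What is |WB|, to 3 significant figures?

48.6

W is at the origin; W and K share the same y with |WK| = 42.3 and K on the −x side, so K = (-42.3, 0.00). A1 meets WK tangentially, so UK is at right angles to WK, so U = K + (0, -7) = (-42.3, -7.00). Since UB ⟂ BM (tangency), |UM| = √(7.0² + 26.6²) = 27.5 regardless of where B sits on A1. So M lies on both circle(W, 66.8) and circle(U, 27.5); the below-WK intersection is M = (-61.0, -27.1). B is the foot of the tangent from M: B = (-48.5, -3.69).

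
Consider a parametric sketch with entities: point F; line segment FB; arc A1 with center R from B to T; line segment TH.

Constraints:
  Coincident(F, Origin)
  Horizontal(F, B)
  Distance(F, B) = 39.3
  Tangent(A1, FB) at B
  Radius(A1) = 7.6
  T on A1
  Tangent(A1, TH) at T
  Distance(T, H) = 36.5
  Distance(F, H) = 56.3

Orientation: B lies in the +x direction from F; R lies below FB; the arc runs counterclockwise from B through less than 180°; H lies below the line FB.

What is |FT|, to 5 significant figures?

32.753

Checks: F.y = 0.00, B.y = 0.00 ✓; ∠(RB, BF) = 90.00° ✓; |RT| = 7.600 ✓; ∠(RT, TH) = 90.00° ✓; |TH| = 36.50 ✓; |FH| = 56.30 ✓.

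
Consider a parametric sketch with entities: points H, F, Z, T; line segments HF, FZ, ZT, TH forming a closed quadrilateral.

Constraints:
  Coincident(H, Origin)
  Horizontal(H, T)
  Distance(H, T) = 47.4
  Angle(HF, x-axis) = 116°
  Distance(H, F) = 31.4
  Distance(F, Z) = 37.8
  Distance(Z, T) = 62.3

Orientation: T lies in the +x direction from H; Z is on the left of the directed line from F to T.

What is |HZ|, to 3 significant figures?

55.1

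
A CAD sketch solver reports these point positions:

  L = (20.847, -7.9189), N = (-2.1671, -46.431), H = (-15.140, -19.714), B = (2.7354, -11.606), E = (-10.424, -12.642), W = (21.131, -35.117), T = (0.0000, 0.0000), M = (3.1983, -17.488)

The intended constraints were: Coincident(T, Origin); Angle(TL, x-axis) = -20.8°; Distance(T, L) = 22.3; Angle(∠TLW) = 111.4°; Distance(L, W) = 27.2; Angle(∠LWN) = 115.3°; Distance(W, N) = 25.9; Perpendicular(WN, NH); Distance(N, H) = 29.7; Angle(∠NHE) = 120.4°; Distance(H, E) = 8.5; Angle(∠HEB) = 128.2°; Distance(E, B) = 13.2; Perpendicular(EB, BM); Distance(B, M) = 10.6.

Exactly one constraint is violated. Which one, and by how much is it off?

Distance(B, M) = 10.6 — off by 4.70.

T = (0.00, 0.00) ✓; TL at -20.80° ✓; |TL| = 22.30 ✓; ∠TLW = 111.4° ✓; |LW| = 27.20 ✓; ∠LWN = 115.3° ✓; |WN| = 25.90 ✓; ∠(WN, NH) = 90.00° ✓; |NH| = 29.70 ✓; ∠NHE = 120.4° ✓; |HE| = 8.500 ✓; ∠HEB = 128.2° ✓; |EB| = 13.20 ✓; ∠(EB, BM) = 90.00° ✓; |BM| = 5.900 ✗.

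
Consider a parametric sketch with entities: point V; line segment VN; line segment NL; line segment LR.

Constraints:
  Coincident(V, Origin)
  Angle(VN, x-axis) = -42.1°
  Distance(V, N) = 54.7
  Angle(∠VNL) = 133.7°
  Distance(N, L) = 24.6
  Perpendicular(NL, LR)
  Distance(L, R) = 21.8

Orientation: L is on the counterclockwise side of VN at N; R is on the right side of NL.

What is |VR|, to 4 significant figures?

87.50

V is at the origin; VN runs at -42.1° with length 54.7, so N = 54.7·(cos -42.1°, sin -42.1°) = (40.59, -36.67). ∠VNL = 133.7°, so NL runs at -42.1° + (180° − 133.7°) = 4.200° from the x-axis; with |NL| = 24.6, L = N + 24.6·(cos 4.200°, sin 4.200°) = (65.12, -34.87). NL ⟂ LR; with |LR| = 21.8 on the right of NL, R = L + 21.8·(0.07324, -0.9973) = (66.72, -56.61). Then |VR| = |R − V| = 87.50.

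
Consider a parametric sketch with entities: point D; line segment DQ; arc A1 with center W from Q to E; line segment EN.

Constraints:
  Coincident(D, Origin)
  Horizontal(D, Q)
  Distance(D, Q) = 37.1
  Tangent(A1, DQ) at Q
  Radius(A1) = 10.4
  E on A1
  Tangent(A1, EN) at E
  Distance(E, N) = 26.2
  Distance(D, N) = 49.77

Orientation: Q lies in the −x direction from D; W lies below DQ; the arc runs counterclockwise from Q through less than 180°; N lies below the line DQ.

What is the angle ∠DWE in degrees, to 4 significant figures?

163.6°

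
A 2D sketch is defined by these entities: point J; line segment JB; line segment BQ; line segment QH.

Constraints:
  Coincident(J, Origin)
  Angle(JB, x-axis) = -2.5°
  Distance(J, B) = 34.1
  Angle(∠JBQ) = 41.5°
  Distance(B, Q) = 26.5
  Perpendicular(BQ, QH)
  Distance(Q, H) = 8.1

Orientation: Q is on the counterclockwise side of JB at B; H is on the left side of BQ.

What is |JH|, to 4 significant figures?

14.53

∠JBQ = 41.5°, so BQ runs at -2.5° + (180° − 41.5°) = 136.0° from the x-axis; with |BQ| = 26.5, Q = B + 26.5·(cos 136.0°, sin 136.0°) = (15.01, 16.92). BQ ⟂ QH; with |QH| = 8.1 on the left of BQ, H = Q + 8.1·(-0.6947, -0.7193) = (9.378, 11.09). Then |JH| = |H − J| = 14.53.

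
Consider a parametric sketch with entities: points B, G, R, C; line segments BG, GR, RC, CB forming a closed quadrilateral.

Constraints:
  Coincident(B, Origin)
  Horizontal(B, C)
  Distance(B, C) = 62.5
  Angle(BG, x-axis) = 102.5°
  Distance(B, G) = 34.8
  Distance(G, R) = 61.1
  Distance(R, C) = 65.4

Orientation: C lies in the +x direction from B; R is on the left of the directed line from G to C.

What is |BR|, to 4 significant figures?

78.29

Checks: |GR| = 61.10 ✓; |RC| = 65.40 ✓.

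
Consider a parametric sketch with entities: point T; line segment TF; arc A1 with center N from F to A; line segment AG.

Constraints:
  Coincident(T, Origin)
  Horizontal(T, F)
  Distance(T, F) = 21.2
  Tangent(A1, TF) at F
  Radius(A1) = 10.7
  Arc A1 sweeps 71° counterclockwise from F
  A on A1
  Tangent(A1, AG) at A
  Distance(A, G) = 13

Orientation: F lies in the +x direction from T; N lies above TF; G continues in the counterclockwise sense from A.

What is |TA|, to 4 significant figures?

32.14

T is at the origin; TF is horizontal with |TF| = 21.2 and F on the +x side, so F = (21.20, 0.000). Since A1 is tangent to TF there, NF ⟂ TF, so N = F + (0, 10.7) = (21.20, 10.70). On A1, F sits at bearing -90° from N; a 71° counterclockwise sweep puts A at bearing -19°, so A = N + 10.7·(cos -19°, sin -19°) = (31.32, 7.216). Then |TA| = |A − T| = 32.14.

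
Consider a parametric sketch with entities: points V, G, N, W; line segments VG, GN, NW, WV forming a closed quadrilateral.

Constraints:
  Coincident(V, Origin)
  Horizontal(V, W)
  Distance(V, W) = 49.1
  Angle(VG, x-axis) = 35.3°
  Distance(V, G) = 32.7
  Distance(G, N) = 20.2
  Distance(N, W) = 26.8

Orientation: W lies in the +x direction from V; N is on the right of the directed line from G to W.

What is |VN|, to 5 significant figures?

22.328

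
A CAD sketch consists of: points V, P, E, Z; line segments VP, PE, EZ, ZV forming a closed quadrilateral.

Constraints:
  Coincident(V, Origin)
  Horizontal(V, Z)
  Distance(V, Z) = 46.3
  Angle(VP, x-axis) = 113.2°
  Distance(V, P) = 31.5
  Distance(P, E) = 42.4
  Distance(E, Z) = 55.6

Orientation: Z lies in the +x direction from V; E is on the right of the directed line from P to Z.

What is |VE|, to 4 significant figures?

15.28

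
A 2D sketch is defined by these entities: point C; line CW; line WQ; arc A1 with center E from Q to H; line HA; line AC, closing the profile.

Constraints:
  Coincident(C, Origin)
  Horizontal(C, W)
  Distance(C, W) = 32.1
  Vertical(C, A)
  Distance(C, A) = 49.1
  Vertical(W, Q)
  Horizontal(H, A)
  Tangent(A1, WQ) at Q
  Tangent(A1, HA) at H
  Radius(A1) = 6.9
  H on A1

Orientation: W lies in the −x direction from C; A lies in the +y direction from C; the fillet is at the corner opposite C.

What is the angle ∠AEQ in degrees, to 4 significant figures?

164.7°

C is at the origin; C and W share the same y with |CW| = 32.1 and W on the −x side, so W = (-32.10, 0.000). C and A share the same x with |CA| = 49.1 and A on the +y side, so A = (0.000, 49.10). The virtual corner opposite C is at (-32.10, 49.10). A1 meets WQ tangentially, so EQ is at right angles to WQ and tangency of A1 to HA means the radius EH is perpendicular to HA, with radius 6.9, so the center E sits 6.9 in from both sides at E = (-25.20, 42.20). That places the tangent points at Q = (-32.10, 42.20) on WQ and H = (-25.20, 49.10) on HA. Then cos ∠AEQ = EA·EQ / (|EA||EQ|), giving 164.7°.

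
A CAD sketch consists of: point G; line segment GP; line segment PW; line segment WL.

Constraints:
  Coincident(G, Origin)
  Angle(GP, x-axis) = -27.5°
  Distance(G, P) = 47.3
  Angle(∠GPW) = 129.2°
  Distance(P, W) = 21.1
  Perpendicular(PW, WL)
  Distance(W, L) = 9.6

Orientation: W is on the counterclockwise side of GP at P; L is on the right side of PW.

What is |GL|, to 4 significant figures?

68.85

∠GPW = 129.2°, so PW runs at -27.5° + (180° − 129.2°) = 23.30° from the x-axis; with |PW| = 21.1, W = P + 21.1·(cos 23.30°, sin 23.30°) = (61.33, -13.49). PW ⟂ WL; with |WL| = 9.6 on the right of PW, L = W + 9.6·(0.3955, -0.9184) = (65.13, -22.31). Then |GL| = |L − G| = 68.85.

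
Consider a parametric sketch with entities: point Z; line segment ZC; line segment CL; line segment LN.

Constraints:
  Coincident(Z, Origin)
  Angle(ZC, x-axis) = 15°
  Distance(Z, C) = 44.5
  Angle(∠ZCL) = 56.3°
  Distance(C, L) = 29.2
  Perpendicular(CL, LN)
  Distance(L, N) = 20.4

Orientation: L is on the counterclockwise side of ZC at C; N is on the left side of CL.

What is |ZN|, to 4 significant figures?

17.22

Z is at the origin; ZC runs at 15.0° with length 44.5, so C = 44.5·(cos 15.0°, sin 15.0°) = (42.98, 11.52). ∠ZCL = 56.3°, so CL runs at 15.0° + (180° − 56.3°) = 138.7° from the x-axis; with |CL| = 29.2, L = C + 29.2·(cos 138.7°, sin 138.7°) = (21.05, 30.79). The perpendicularity gives LN at right angles to CL; with |LN| = 20.4 on the left of CL, N = L + 20.4·(-0.6600, -0.7513) = (7.583, 15.46). Then |ZN| = |N − Z| = 17.22.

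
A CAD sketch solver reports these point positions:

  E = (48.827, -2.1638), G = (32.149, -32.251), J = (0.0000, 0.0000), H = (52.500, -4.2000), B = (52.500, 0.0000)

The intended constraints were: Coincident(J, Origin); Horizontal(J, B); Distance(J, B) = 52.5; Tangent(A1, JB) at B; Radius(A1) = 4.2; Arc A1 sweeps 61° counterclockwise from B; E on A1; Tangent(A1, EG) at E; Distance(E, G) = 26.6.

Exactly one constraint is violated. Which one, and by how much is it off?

Distance(E, G) = 26.6 — off by 7.80.

J = (0.00, 0.00) ✓; J.y = 0.00, B.y = 0.00 ✓; |JB| = 52.50 ✓; ∠(HB, BJ) = 90.00° ✓; |HB| = 4.200 ✓; bearing(H→E) − bearing(H→B) = 61.00° ✓; |HE| = 4.200 ✓; ∠(HE, EG) = 90.00° ✓; |EG| = 34.40 ✗.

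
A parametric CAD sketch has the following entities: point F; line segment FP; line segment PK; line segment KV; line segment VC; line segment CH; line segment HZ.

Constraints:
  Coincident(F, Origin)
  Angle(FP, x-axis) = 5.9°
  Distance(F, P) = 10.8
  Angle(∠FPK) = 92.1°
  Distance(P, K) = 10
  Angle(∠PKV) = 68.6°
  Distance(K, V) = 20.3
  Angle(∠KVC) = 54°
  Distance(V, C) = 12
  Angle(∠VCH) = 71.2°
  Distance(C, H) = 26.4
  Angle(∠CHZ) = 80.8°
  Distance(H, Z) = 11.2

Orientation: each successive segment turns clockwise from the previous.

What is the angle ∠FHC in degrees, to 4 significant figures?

6.730°

F is at the origin; FP runs at 5.9° with length 10.8, so P = (10.74, 1.110). ∠FPK = 92.1° gives PK at -82.00° from the x-axis; with |PK| = 10.0, K = (12.13, -8.793). ∠PKV = 68.6° gives KV at 166.6° from the x-axis; with |KV| = 20.3, V = (-7.613, -4.088). ∠KVC = 54.0° gives VC at 40.60° from the x-axis; with |VC| = 12.0, C = (1.498, 3.721). ∠VCH = 71.2° gives CH at -68.20° from the x-axis; with |CH| = 26.4, H = (11.30, -20.79). Then cos ∠FHC = HF·HC / (|HF||HC|), giving 6.730°.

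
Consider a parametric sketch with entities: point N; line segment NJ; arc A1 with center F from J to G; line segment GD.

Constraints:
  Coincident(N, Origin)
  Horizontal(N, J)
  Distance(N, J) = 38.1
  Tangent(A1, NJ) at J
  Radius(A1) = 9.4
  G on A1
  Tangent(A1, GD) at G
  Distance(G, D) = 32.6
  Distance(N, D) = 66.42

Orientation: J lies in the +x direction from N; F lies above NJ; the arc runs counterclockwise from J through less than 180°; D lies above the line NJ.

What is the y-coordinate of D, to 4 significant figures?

39.79

N is at the origin; NJ is horizontal with |NJ| = 38.1 and J on the +x side, so J = (38.10, 0.000). The tangent condition forces FJ to be normal to NJ, so F = J + (0, 9.4) = (38.10, 9.400). Since FG ⟂ GD (tangency), |FD| = √(9.4² + 32.6²) = 33.93 regardless of where G sits on A1. So D lies on both circle(N, 66.42) and circle(F, 33.93); the above-NJ intersection is D = (53.18, 39.79). G is the foot of the tangent from D: G = (47.35, 7.718).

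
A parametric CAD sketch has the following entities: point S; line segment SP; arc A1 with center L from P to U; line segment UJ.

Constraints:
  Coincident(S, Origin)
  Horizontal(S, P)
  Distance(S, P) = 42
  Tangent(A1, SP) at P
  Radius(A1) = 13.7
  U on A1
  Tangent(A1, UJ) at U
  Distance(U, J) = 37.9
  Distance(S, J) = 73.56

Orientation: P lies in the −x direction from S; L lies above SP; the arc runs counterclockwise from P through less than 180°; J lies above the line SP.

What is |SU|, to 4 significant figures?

37.09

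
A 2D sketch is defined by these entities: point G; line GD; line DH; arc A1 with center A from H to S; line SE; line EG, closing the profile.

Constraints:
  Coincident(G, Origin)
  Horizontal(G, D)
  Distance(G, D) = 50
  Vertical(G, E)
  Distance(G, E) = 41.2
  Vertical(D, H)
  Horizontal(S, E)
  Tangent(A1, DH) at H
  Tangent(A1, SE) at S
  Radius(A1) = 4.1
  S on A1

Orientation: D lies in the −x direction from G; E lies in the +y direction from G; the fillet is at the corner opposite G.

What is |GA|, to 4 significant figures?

59.02

G is at the origin; G and D share the same y with |GD| = 50.0 and D on the −x side, so D = (-50.00, 0.000). G and E share the same x with |GE| = 41.2 and E on the +y side, so E = (0.000, 41.20). The virtual corner opposite G is at (-50.00, 41.20). Tangency of A1 to DH means the radius AH is perpendicular to DH and since A1 is tangent to SE there, AS ⟂ SE, with radius 4.1, so the center A sits 4.1 in from both sides at A = (-45.90, 37.10). Then |GA| = |A − G| = 59.02.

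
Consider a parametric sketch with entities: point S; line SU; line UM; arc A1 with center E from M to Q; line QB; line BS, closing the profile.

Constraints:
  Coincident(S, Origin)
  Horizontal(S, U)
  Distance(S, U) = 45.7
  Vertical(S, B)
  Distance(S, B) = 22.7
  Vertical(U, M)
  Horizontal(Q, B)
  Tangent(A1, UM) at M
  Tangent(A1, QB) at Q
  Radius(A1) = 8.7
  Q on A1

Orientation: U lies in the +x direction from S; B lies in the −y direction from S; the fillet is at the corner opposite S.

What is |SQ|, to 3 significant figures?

43.4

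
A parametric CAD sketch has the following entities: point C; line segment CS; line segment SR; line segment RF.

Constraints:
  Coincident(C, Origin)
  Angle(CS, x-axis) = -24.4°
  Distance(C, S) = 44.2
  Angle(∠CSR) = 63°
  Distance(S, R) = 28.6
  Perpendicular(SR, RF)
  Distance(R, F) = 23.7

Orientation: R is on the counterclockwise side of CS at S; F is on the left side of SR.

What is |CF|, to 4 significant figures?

17.85

∠CSR = 63.0°, so SR runs at -24.4° + (180° − 63.0°) = 92.60° from the x-axis; with |SR| = 28.6, R = S + 28.6·(cos 92.60°, sin 92.60°) = (38.95, 10.31). SR is perpendicular to RF; with |RF| = 23.7 on the left of SR, F = R + 23.7·(-0.9990, -0.04536) = (15.28, 9.236). Then |CF| = |F − C| = 17.85.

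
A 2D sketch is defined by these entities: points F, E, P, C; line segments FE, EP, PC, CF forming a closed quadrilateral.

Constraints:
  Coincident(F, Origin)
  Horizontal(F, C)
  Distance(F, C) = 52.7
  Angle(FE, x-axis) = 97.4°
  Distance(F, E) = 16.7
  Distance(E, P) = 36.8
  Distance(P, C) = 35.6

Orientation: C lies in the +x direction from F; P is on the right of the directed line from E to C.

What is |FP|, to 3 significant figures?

23.6

F is at the origin; FC is horizontal with |FC| = 52.7 and C in +x, so C = (52.7, 0). FE runs at 97.4° with |FE| = 16.7, so E = (-2.15, 16.6). P is determined by |EP| = 36.8 and |PC| = 35.6 together: it lies at the intersection of circle(E, 36.8) and circle(C, 35.6). With |EC| = 57.3, the foot of the radical line on EC is 29.4 from E and the perpendicular offset is √(36.8² − 29.4²) = 22.1. Taking the right-of-EC solution: P = (19.6, -13.1).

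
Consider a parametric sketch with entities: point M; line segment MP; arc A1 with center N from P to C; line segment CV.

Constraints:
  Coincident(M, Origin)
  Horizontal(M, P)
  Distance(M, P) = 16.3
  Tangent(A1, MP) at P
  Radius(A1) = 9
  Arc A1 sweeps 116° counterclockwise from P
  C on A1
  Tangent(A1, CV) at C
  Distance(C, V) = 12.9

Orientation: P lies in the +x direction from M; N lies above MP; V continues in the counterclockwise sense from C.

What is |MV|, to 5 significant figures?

30.873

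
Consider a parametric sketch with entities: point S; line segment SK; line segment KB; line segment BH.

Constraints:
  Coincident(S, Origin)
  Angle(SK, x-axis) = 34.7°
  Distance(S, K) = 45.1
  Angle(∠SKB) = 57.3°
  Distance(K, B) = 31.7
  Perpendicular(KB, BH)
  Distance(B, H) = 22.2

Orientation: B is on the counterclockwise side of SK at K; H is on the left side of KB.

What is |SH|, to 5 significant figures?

17.376

S is at the origin; SK runs at 34.7° with length 45.1, so K = 45.1·(cos 34.7°, sin 34.7°) = (37.079, 25.675). ∠SKB = 57.3°, so KB runs at 34.7° + (180° − 57.3°) = 157.40° from the x-axis; with |KB| = 31.7, B = K + 31.7·(cos 157.40°, sin 157.40°) = (7.8129, 37.857). KB ⟂ BH; with |BH| = 22.2 on the left of KB, H = B + 22.2·(-0.38430, -0.92321) = (-0.71842, 17.361). Then |SH| = |H − S| = 17.376.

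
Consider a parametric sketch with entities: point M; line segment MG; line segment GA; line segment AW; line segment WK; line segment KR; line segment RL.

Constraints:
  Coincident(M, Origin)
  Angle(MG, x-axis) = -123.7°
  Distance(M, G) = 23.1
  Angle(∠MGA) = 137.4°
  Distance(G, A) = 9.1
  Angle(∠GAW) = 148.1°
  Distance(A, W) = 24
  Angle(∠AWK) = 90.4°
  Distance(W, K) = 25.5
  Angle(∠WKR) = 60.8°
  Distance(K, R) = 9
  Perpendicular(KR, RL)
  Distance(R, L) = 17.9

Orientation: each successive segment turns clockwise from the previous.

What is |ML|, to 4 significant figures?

44.41

M is at the origin; MG runs at -123.7° with length 23.1, so G = (-12.82, -19.22). ∠MGA = 137.4° gives GA at -166.3° from the x-axis; with |GA| = 9.1, A = (-21.66, -21.37). ∠GAW = 148.1° gives AW at 161.8° from the x-axis; with |AW| = 24.0, W = (-44.46, -13.88). ∠AWK = 90.4° gives WK at 72.20° from the x-axis; with |WK| = 25.5, K = (-36.66, 10.40). ∠WKR = 60.8° gives KR at -47.00° from the x-axis; with |KR| = 9.0, R = (-30.52, 3.820). KR ⟂ RL, so RL runs at -137.0°; with |RL| = 17.9, L = (-43.62, -8.388). Then |ML| = |L − M| = 44.41.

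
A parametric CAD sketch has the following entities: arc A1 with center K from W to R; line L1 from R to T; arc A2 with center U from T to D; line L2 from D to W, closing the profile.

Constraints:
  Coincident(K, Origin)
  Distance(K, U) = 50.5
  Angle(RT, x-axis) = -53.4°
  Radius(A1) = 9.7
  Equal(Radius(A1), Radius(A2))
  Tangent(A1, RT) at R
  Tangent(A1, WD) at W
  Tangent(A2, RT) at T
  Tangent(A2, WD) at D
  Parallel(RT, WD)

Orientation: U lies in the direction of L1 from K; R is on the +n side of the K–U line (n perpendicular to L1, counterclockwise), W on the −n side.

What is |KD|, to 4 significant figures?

51.42

Tangency of A1 to both parallel lines with radius 9.7 puts R and W at K ± 9.7·n: R = (7.787, 5.783), W = (-7.787, -5.783). Equal radii place T and D the same way about U: T = U + 9.7·n = (37.90, -34.76), D = U − 9.7·n = (22.32, -46.33). Then |KD| = |D − K| = 51.42.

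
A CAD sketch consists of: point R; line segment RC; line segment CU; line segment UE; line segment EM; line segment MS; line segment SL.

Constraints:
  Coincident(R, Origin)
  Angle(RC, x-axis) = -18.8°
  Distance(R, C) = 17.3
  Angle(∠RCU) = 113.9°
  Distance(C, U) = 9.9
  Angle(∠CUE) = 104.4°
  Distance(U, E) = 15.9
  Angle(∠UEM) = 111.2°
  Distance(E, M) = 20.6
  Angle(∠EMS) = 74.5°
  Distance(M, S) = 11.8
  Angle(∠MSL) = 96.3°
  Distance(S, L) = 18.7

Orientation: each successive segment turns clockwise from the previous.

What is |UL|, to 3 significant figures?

8.00

∠EMS = 74.5° gives MS at 25.2° from the x-axis; with |MS| = 11.8, S = (-0.487, -0.102). ∠MSL = 96.3° gives SL at -58.5° from the x-axis; with |SL| = 18.7, L = (9.28, -16.0). Then |UL| = |L − U| = 8.00.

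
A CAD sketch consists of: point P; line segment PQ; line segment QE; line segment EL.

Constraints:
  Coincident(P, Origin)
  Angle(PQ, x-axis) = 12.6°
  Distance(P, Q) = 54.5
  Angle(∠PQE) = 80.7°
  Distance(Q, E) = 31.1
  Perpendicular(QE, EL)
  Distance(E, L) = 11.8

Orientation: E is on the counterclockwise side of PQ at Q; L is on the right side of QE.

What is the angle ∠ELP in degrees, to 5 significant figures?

18.773°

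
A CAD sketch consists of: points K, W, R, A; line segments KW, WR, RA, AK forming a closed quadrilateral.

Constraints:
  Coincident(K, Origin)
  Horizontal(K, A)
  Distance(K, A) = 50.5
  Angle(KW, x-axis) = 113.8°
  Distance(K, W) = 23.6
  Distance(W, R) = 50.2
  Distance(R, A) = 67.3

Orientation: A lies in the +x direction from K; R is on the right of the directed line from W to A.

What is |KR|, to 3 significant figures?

30.4

Checks: |WR| = 50.20 ✓; |RA| = 67.30 ✓.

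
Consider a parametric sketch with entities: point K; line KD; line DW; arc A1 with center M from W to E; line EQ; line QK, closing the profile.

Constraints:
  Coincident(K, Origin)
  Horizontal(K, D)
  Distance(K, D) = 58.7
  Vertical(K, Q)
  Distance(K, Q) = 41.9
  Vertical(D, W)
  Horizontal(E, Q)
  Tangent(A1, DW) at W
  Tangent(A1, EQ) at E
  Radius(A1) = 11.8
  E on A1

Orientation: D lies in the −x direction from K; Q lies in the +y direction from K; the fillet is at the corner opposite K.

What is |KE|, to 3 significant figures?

62.9

K is at the origin; K and D share the same y with |KD| = 58.7 and D on the −x side, so D = (-58.7, 0.00). KQ is vertical with |KQ| = 41.9 and Q on the +y side, so Q = (0.00, 41.9). The virtual corner opposite K is at (-58.7, 41.9). A1 meets DW tangentially, so MW is at right angles to DW and A1 meets EQ tangentially, so ME is at right angles to EQ, with radius 11.8, so the center M sits 11.8 in from both sides at M = (-46.9, 30.1). That places the tangent points at W = (-58.7, 30.1) on DW and E = (-46.9, 41.9) on EQ. Then |KE| = |E − K| = 62.9.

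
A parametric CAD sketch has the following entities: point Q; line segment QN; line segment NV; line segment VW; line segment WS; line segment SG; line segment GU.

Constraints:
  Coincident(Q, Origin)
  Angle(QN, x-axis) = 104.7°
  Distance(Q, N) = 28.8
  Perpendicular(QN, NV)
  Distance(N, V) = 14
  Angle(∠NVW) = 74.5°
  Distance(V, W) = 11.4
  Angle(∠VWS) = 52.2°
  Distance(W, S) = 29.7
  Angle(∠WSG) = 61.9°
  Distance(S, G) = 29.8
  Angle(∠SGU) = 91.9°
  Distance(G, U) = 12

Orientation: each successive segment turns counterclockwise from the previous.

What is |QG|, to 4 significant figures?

51.36

Q is at the origin; QN runs at 104.7° with length 28.8, so N = (-7.308, 27.86). QN ⟂ NV, so NV runs at -165.3°; with |NV| = 14.0, V = (-20.85, 24.30). ∠NVW = 74.5° gives VW at -59.80° from the x-axis; with |VW| = 11.4, W = (-15.12, 14.45). ∠VWS = 52.2° gives WS at 68.00° from the x-axis; with |WS| = 29.7, S = (-3.990, 41.99). ∠WSG = 61.9° gives SG at -173.9° from the x-axis; with |SG| = 29.8, G = (-33.62, 38.82). Then |QG| = |G − Q| = 51.36.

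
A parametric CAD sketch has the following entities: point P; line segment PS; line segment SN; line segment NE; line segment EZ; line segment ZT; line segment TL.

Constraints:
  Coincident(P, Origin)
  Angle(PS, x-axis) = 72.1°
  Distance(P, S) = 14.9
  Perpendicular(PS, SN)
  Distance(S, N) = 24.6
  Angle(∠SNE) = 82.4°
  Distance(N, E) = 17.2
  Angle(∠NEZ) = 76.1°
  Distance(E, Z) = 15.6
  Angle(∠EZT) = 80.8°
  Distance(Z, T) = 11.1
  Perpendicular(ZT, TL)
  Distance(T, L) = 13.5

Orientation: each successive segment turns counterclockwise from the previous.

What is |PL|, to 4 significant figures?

25.85

P is at the origin; PS runs at 72.1° with length 14.9, so S = (4.580, 14.18). PS is perpendicular to SN, so SN runs at 162.1°; with |SN| = 24.6, N = (-18.83, 21.74). ∠SNE = 82.4° gives NE at -100.3° from the x-axis; with |NE| = 17.2, E = (-21.91, 4.817). ∠NEZ = 76.1° gives EZ at 3.600° from the x-axis; with |EZ| = 15.6, Z = (-6.336, 5.796). ∠EZT = 80.8° gives ZT at 102.8° from the x-axis; with |ZT| = 11.1, T = (-8.795, 16.62). The perpendicularity gives TL at right angles to ZT, so TL runs at -167.2°; with |TL| = 13.5, L = (-21.96, 13.63). Then |PL| = |L − P| = 25.85.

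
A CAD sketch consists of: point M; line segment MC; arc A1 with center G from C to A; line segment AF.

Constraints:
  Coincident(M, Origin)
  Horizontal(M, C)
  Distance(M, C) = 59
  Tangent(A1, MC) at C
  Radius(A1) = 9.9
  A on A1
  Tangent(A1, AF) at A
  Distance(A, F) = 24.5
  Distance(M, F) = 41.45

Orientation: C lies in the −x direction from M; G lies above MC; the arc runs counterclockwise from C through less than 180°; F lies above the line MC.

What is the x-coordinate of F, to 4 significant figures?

-35.34

M is at the origin; M and C share the same y with |MC| = 59.0 and C on the −x side, so C = (-59.00, 0.000). A1 meets MC tangentially, so GC is at right angles to MC, so G = C + (0, 9.9) = (-59.00, 9.900). Since GA ⟂ AF (tangency), |GF| = √(9.9² + 24.5²) = 26.42 regardless of where A sits on A1. So F lies on both circle(M, 41.45) and circle(G, 26.42); the above-MC intersection is F = (-35.34, 21.66). A is the foot of the tangent from F: A = (-51.59, 3.332).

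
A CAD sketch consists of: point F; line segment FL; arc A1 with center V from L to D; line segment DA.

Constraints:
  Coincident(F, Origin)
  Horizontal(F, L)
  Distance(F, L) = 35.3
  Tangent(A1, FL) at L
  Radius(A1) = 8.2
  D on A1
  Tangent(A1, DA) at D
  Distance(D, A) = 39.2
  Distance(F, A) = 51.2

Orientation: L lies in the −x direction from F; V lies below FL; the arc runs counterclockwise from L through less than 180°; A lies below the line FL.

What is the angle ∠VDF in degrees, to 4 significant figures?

14.43°

Checks: |FL| = 35.30 ✓; ∠(VL, LF) = 90.00° ✓; |VL| = 8.200 ✓; |VD| = 8.200 ✓; ∠(VD, DA) = 90.00° ✓; |DA| = 39.20 ✓; |FA| = 51.20 ✓.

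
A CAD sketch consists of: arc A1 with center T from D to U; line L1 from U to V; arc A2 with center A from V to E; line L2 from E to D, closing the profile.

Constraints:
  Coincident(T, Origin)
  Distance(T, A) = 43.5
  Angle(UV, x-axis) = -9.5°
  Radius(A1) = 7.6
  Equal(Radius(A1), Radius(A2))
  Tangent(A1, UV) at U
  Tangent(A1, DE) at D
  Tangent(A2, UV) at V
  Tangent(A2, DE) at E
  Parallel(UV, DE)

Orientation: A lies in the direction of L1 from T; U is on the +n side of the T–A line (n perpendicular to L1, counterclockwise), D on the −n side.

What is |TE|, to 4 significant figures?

44.16

The slot axis is L1's direction at -9.5°, so u = (cos -9.5°, sin -9.5°) = (0.9863, -0.1650) and n = (−sin -9.5°, cos -9.5°) = (0.1650, 0.9863). T is at the origin and A lies 43.5 along u from T, so A = 43.5·u = (42.90, -7.180). Tangency of A1 to both parallel lines with radius 7.6 puts U and D at T ± 7.6·n: U = (1.254, 7.496), D = (-1.254, -7.496). Equal radii place V and E the same way about A: V = A + 7.6·n = (44.16, 0.3162), E = A − 7.6·n = (41.65, -14.68). Then |TE| = |E − T| = 44.16.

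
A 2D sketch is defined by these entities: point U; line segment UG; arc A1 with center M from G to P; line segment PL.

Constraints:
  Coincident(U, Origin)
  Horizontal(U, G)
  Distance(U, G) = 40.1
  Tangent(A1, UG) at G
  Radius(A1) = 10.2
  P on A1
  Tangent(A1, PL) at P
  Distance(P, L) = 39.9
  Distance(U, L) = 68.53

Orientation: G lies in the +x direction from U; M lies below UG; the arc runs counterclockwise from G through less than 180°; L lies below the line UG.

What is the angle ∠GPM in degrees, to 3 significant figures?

33.9°

U is at the origin; UG is horizontal with |UG| = 40.1 and G on the +x side, so G = (40.1, 0.00). Since A1 is tangent to UG there, MG ⟂ UG, so M = G + (0, -10.2) = (40.1, -10.2). Since MP ⟂ PL (tangency), |ML| = √(10.2² + 39.9²) = 41.2 regardless of where P sits on A1. So L lies on both circle(U, 68.53) and circle(M, 41.2); the below-UG intersection is L = (45.8, -51.0). P is the foot of the tangent from L: P = (30.7, -14.1).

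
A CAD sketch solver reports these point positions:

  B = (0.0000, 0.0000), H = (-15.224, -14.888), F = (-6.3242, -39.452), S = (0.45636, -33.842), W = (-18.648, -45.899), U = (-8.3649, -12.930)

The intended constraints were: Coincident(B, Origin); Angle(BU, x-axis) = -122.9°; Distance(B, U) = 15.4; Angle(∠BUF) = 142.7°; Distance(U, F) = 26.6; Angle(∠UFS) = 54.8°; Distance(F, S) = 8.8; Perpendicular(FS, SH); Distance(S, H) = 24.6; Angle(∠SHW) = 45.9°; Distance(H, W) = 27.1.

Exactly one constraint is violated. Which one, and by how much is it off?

Distance(H, W) = 27.1 — off by 4.10.

B = (0.00, 0.00) ✓; BU at -122.9° ✓; |BU| = 15.40 ✓; ∠BUF = 142.7° ✓; |UF| = 26.60 ✓; ∠UFS = 54.80° ✓; |FS| = 8.800 ✓; ∠(FS, SH) = 90.00° ✓; |SH| = 24.60 ✓; ∠SHW = 45.90° ✓; |HW| = 31.20 ✗.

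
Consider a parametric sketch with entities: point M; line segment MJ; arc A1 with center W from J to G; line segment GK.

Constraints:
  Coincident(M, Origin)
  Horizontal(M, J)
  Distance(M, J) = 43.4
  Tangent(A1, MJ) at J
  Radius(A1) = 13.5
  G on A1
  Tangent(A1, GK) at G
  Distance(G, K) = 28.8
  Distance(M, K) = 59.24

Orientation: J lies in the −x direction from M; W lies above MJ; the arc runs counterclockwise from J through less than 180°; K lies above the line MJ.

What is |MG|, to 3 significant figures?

35.0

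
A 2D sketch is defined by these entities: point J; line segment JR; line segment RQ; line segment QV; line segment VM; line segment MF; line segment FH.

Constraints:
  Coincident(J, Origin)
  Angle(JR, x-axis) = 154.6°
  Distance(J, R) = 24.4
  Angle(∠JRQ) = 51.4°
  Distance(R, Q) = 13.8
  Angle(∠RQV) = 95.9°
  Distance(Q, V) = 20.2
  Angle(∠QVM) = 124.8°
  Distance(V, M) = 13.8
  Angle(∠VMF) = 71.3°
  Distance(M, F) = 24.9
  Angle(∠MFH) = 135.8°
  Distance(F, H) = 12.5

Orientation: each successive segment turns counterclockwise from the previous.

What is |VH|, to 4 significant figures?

29.76

∠VMF = 71.3° gives MF at 171.2° from the x-axis; with |MF| = 24.9, F = (-17.09, 15.65). ∠MFH = 135.8° gives FH at -144.6° from the x-axis; with |FH| = 12.5, H = (-27.28, 8.406). Then |VH| = |H − V| = 29.76.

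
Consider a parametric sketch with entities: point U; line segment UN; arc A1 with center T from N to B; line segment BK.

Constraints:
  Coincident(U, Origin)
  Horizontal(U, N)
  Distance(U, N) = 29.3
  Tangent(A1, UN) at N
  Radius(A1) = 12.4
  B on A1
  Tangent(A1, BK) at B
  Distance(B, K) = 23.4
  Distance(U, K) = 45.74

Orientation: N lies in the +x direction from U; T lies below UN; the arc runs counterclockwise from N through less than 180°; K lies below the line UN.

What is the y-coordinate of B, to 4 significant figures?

-16.22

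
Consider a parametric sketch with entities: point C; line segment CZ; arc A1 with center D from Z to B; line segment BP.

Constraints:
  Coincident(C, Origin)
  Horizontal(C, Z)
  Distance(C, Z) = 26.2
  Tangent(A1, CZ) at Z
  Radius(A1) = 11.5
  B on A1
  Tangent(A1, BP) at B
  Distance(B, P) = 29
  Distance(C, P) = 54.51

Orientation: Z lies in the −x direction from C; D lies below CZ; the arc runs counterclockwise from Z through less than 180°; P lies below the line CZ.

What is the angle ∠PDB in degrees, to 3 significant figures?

68.4°

Checks: |DB| = 11.50 ✓; ∠(DB, BP) = 90.00° ✓; |BP| = 29.00 ✓; |CP| = 54.51 ✓.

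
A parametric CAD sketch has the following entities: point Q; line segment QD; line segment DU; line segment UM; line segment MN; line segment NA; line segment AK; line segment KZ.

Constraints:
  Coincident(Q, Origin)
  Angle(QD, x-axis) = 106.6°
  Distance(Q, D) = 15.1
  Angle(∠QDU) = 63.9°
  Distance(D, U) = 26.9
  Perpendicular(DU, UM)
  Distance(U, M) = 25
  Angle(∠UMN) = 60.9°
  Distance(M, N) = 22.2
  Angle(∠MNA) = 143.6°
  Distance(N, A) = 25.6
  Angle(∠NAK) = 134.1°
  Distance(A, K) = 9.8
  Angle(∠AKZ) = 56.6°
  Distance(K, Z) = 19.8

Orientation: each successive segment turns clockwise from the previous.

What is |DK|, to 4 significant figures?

18.22

Q is at the origin; QD runs at 106.6° with length 15.1, so D = (-4.314, 14.47). ∠QDU = 63.9° gives DU at -9.500° from the x-axis; with |DU| = 26.9, U = (22.22, 10.03). The perpendicularity gives UM at right angles to DU, so UM runs at -99.50°; with |UM| = 25.0, M = (18.09, -14.63). ∠UMN = 60.9° gives MN at 141.4° from the x-axis; with |MN| = 22.2, N = (0.7412, -0.7761). ∠MNA = 143.6° gives NA at 105.0° from the x-axis; with |NA| = 25.6, A = (-5.885, 23.95). ∠NAK = 134.1° gives AK at 59.10° from the x-axis; with |AK| = 9.8, K = (-0.8518, 32.36). Then |DK| = |K − D| = 18.22.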